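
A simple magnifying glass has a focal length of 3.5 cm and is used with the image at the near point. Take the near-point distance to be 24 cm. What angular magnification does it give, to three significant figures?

7.86

M = 1 + D/f = 1 + 24/3.5 = 7.857.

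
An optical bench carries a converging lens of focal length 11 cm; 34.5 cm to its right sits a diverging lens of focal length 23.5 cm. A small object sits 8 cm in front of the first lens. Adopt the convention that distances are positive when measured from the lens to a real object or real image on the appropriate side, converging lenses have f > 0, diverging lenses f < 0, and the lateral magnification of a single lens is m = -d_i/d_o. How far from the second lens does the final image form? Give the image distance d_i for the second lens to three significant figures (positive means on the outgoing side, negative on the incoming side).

Lens 1: 1/d_i1 = 1/f_1 - 1/d_o1 = 1/11 - 1/8 = -0.03409 cm^-1, so d_i1 = -29.333 cm.
The intermediate image is virtual, 29.333 cm to the left of lens 1, so d_o2 = L - d_i1 = 34.5 - (-29.333) = 63.833 cm.
Lens 2: 1/d_i2 = 1/f_2 - 1/d_o2 = 1/(-23.5) - 1/(63.833) = -0.05822 cm^-1, so d_i2 = -17.177 cm.

-17.2 cm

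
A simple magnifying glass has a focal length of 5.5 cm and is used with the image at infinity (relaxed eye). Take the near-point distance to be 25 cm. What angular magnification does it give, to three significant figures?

4.55

M = D/f = 25/5.5 = 4.545.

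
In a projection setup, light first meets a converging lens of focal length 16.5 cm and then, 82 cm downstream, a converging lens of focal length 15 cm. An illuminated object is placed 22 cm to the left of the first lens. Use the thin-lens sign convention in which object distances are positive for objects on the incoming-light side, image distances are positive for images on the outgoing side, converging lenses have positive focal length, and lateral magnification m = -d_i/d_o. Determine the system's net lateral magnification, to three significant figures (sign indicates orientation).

45.0

Applying the thin-lens equation to the first lens, 1/16.5 = 1/22 + 1/d_i1, which gives d_i1 = 66.000 cm.
Its lateral magnification is m_1 = -d_i1/d_o1 = -(66.000)/22 = -3.0000.
That image sits 16.000 cm in front of the second lens, so d_o2 = 16.000 cm.
Applying the thin-lens equation again with f_2 = 15 cm and d_o2 = 16.000 cm gives d_i2 = 240.000 cm.
m_2 = -(240.000)/(16.000) = -15.0000.
Total m = m_1 x m_2 = (-3.0000)(-15.0000) = 45.0000.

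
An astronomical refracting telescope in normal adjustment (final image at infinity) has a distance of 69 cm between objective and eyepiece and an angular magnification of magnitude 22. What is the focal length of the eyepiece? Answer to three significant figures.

3.00 cm

In normal adjustment the tube length equals f_obj + f_eye and |M| = f_obj/f_eye.
So f_obj = 22 f_eye and 22 f_eye + f_eye = 69 cm, giving f_eye = 69/23 = 3.000 cm and f_obj = 66.000 cm.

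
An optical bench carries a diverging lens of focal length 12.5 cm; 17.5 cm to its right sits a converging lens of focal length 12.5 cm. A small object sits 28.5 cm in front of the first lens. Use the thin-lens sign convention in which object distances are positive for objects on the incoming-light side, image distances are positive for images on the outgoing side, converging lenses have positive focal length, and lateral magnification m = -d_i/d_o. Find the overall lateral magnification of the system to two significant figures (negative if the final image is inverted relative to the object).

Lens 1: 1/d_i1 = 1/f_1 - 1/d_o1 = 1/(-12.5) - 1/28.5 = -0.11509 cm^-1, so d_i1 = -8.689 cm.
m_1 = -(-8.689)/28.5 = 0.3049.
The intermediate image is virtual, 8.689 cm to the left of lens 1, so d_o2 = L - d_i1 = 17.5 - (-8.689) = 26.189 cm.
Lens 2: 1/d_i2 = 1/f_2 - 1/d_o2 = 1/12.5 - 1/(26.189) = 0.04182 cm^-1, so d_i2 = 23.914 cm.
m_2 = -(23.914)/(26.189) = -0.9131.
The system's lateral magnification is m_1 m_2 = (0.3049)(-0.9131) = -0.2784.

-0.28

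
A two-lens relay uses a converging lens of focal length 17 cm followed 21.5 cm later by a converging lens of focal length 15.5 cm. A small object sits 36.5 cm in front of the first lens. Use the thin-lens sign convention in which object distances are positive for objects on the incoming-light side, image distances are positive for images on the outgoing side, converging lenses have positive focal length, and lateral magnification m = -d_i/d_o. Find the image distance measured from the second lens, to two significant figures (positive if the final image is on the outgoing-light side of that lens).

6.2 cm

First lens: d_i1 = 1/(1/17 - 1/36.5) = 31.821 cm.
This image would form 31.821 cm past lens 1, i.e. 10.321 cm beyond lens 2, so it is a virtual object for lens 2: d_o2 = 21.5 - 31.821 = -10.321 cm.
Second lens: d_i2 = 1/(1/15.5 - 1/(-10.321)) = 6.195 cm.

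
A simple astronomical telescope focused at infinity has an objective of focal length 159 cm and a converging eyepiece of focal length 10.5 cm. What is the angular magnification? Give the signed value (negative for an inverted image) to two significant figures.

M = -f_obj/f_eye = -159/(10.5) = -15.143.

-15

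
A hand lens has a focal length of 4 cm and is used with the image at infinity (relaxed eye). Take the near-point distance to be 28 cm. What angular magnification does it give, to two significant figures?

M = D/f = 28/4 = 7.000.

7.0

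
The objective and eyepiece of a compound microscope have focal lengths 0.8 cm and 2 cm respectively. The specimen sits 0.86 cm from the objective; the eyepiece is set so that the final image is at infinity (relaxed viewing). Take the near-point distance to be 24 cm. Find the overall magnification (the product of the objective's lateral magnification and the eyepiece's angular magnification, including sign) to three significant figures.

-160

Objective: 1/d_i = 1/f_obj - 1/d_o = 1/0.8 - 1/0.86 = 0.08721 cm^-1, so d_i = 11.467 cm.
m_obj = -d_i/d_o = -11.467/0.86 = -13.333.
Eyepiece angular magnification (image at infinity): M_eye = D/f_e = 24/2 = 12.000.
Overall M = m_obj x M_eye = (-13.333)(12.000) = -160.00.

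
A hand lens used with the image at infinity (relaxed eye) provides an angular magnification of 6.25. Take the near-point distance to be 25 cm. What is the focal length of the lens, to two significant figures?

For the image at infinity, M = D/f.
f = D/M = 25/6.25 = 4.000 cm.

4.0 cm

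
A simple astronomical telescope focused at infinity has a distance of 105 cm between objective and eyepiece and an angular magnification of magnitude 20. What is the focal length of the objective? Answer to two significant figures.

In normal adjustment the tube length equals f_obj + f_eye and |M| = f_obj/f_eye.
So f_obj = 20 f_eye and 20 f_eye + f_eye = 105 cm, giving f_eye = 105/21 = 5.000 cm and f_obj = 100.000 cm.

100 cm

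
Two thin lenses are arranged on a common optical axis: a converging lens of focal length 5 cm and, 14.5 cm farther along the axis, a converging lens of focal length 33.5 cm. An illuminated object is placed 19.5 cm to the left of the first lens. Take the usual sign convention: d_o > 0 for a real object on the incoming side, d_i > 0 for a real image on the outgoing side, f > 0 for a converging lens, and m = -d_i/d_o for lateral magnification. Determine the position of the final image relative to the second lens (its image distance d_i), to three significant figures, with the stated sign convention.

-10.1 cm

Lens 1: 1/d_i1 = 1/f_1 - 1/d_o1 = 1/5 - 1/19.5 = 0.14872 cm^-1, so d_i1 = 6.724 cm.
Object distance for lens 2: d_o2 = 14.5 - 6.724 = 7.776 cm.
Lens 2: 1/d_i2 = 1/f_2 - 1/d_o2 = 1/33.5 - 1/(7.776) = -0.09875 cm^-1, so d_i2 = -10.126 cm.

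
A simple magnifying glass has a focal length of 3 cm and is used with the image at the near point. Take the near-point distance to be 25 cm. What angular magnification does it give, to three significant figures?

9.33

M = 1 + D/f = 1 + 25/3 = 9.333.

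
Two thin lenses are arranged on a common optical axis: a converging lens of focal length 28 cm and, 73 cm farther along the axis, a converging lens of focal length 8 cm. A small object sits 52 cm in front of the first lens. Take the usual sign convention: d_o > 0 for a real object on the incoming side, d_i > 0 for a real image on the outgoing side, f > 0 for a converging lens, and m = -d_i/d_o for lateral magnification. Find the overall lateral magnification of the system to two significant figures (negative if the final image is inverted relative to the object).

2.2

Lens 1: 1/d_i1 = 1/f_1 - 1/d_o1 = 1/28 - 1/52 = 0.01648 cm^-1, so d_i1 = 60.667 cm.
m_1 = -(60.667)/52 = -1.1667.
The intermediate image is 60.667 cm to the right of lens 1, so d_o2 = L - d_i1 = 73 - 60.667 = 12.333 cm.
Lens 2: 1/d_i2 = 1/f_2 - 1/d_o2 = 1/8 - 1/(12.333) = 0.04392 cm^-1, so d_i2 = 22.769 cm.
m_2 = -(22.769)/(12.333) = -1.8462.
The system's lateral magnification is m_1 m_2 = (-1.1667)(-1.8462) = 2.1538.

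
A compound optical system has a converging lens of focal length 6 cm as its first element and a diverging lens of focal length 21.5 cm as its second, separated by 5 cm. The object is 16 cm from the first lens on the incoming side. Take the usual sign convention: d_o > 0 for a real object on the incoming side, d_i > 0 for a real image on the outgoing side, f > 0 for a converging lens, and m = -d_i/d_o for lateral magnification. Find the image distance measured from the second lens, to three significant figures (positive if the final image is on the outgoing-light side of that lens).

Lens 1: 1/d_i1 = 1/f_1 - 1/d_o1 = 1/6 - 1/16 = 0.10417 cm^-1, so d_i1 = 9.600 cm.
This image would form 9.600 cm past lens 1, i.e. 4.600 cm beyond lens 2, so it is a virtual object for lens 2: d_o2 = 5 - 9.600 = -4.600 cm.
Lens 2: 1/d_i2 = 1/f_2 - 1/d_o2 = 1/(-21.5) - 1/(-4.600) = 0.17088 cm^-1, so d_i2 = 5.852 cm.

5.85 cm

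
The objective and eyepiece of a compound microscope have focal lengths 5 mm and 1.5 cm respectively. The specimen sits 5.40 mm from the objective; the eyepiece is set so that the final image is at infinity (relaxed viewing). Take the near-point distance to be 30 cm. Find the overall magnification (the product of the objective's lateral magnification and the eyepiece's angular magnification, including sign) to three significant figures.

Convert to cm: f_obj = 5 mm = 0.5 cm; d_o = 5.40 mm = 0.54 cm.
Objective: 1/d_i = 1/f_obj - 1/d_o = 1/0.5 - 1/0.54 = 0.14815 cm^-1, so d_i = 6.750 cm.
m_obj = -d_i/d_o = -6.750/0.54 = -12.500.
Eyepiece angular magnification (image at infinity): M_eye = D/f_e = 30/1.5 = 20.000.
Overall M = m_obj x M_eye = (-12.500)(20.000) = -250.00.

-250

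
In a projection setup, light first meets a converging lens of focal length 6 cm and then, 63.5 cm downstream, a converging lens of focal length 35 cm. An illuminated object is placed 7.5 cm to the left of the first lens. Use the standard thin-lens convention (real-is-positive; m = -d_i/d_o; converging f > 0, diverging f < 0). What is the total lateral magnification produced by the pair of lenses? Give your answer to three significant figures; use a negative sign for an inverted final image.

Applying the thin-lens equation to the first lens, 1/6 = 1/7.5 + 1/d_i1, which gives d_i1 = 30.000 cm.
Its lateral magnification is m_1 = -d_i1/d_o1 = -(30.000)/7.5 = -4.0000.
Object distance for lens 2: d_o2 = 63.5 - 30.000 = 33.500 cm.
Applying the thin-lens equation again with f_2 = 35 cm and d_o2 = 33.500 cm gives d_i2 = -781.667 cm.
m_2 = -(-781.667)/(33.500) = 23.3333.
Overall magnification: m = m_1 m_2 = -93.3333.

-93.3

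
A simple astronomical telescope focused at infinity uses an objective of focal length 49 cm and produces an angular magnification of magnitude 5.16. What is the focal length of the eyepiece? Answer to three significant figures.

9.50 cm

|M| = f_obj/f_eye, so f_eye = f_obj/|M| = 49/5.16 = 9.496 cm.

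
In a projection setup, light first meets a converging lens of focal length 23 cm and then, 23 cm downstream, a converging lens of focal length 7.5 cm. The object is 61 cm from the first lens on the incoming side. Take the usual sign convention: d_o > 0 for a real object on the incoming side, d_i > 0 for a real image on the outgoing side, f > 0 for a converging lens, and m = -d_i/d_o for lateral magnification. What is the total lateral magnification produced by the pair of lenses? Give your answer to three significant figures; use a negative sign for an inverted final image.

-0.212

Applying the thin-lens equation to the first lens, 1/23 = 1/61 + 1/d_i1, which gives d_i1 = 36.921 cm.
Its lateral magnification is m_1 = -d_i1/d_o1 = -(36.921)/61 = -0.6053.
Since 36.921 cm > 23 cm, the first image lies past the second lens and serves as a virtual object: d_o2 = L - d_i1 = -13.921 cm.
Applying the thin-lens equation again with f_2 = 7.5 cm and d_o2 = -13.921 cm gives d_i2 = 4.874 cm.
m_2 = -(4.874)/(-13.921) = 0.3501.
Overall magnification: m = m_1 m_2 = -0.2119.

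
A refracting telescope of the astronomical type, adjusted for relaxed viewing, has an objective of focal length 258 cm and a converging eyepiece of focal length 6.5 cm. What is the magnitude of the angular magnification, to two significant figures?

40

|M| = f_obj/|f_eye| = 258/6.5 = 39.692.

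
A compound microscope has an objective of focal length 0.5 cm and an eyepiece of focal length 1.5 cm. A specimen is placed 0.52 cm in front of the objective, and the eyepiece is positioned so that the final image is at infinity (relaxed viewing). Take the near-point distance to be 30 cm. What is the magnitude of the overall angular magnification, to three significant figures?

Objective: 1/d_i = 1/f_obj - 1/d_o = 1/0.5 - 1/0.52 = 0.07692 cm^-1, so d_i = 13.000 cm.
m_obj = -d_i/d_o = -13.000/0.52 = -25.000.
Eyepiece angular magnification (image at infinity): M_eye = D/f_e = 30/1.5 = 20.000.
Overall M = m_obj x M_eye = (-25.000)(20.000) = -500.00.
|M| = 500.00.

500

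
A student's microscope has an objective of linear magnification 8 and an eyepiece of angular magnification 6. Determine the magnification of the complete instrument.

The overall magnification of a compound microscope is the product of the objective and eyepiece magnifications:
M = M_obj x M_eye = 8 x 6 = 48.

48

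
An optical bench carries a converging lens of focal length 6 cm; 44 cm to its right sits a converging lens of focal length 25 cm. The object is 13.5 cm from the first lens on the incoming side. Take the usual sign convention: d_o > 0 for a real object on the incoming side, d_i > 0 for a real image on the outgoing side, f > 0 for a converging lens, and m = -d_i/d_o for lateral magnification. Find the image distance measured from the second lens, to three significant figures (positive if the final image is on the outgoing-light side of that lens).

Lens 1: 1/d_i1 = 1/f_1 - 1/d_o1 = 1/6 - 1/13.5 = 0.09259 cm^-1, so d_i1 = 10.800 cm.
That image sits 33.200 cm in front of the second lens, so d_o2 = 33.200 cm.
Lens 2: 1/d_i2 = 1/f_2 - 1/d_o2 = 1/25 - 1/(33.200) = 0.00988 cm^-1, so d_i2 = 101.220 cm.

101 cm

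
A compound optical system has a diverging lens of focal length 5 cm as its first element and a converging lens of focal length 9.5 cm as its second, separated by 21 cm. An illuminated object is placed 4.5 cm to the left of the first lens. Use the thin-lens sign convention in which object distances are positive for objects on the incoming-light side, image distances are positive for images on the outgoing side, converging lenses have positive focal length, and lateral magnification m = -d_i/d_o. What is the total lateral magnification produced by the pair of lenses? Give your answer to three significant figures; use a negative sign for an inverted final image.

-0.361

First lens: d_i1 = 1/(1/(-5) - 1/4.5) = -2.368 cm.
m_1 = -(-2.368)/4.5 = 0.5263.
The intermediate image is virtual, 2.368 cm to the left of lens 1, so d_o2 = L - d_i1 = 21 - (-2.368) = 23.368 cm.
Second lens: d_i2 = 1/(1/9.5 - 1/(23.368)) = 16.008 cm.
m_2 = -(16.008)/(23.368) = -0.6850.
Total m = m_1 x m_2 = (0.5263)(-0.6850) = -0.3605.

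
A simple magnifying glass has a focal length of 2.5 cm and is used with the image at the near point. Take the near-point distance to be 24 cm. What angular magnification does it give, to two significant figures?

M = 1 + D/f = 1 + 24/2.5 = 10.600.

11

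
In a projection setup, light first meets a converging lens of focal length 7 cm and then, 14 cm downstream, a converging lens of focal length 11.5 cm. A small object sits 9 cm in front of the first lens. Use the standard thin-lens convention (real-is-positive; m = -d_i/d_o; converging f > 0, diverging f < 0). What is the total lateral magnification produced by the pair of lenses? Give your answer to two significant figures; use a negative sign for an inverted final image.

First lens: d_i1 = 1/(1/7 - 1/9) = 31.500 cm.
m_1 = -(31.500)/9 = -3.5000.
This image would form 31.500 cm past lens 1, i.e. 17.500 cm beyond lens 2, so it is a virtual object for lens 2: d_o2 = 14 - 31.500 = -17.500 cm.
Second lens: d_i2 = 1/(1/11.5 - 1/(-17.500)) = 6.940 cm.
m_2 = -(6.940)/(-17.500) = 0.3966.
The system's lateral magnification is m_1 m_2 = (-3.5000)(0.3966) = -1.3879.

-1.4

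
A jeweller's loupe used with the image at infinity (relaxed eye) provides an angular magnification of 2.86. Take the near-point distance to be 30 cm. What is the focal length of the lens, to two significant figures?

10 cm

For the image at infinity, M = D/f.
f = D/M = 30/2.86 = 10.490 cm.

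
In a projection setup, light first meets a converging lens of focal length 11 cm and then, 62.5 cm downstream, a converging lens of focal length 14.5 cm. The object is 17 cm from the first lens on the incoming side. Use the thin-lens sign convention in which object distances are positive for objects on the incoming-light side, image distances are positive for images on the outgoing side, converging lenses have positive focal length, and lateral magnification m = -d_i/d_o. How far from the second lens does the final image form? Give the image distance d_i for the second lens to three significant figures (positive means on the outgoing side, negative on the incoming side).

Lens 1: 1/d_i1 = 1/f_1 - 1/d_o1 = 1/11 - 1/17 = 0.03209 cm^-1, so d_i1 = 31.167 cm.
That image sits 31.333 cm in front of the second lens, so d_o2 = 31.333 cm.
Lens 2: 1/d_i2 = 1/f_2 - 1/d_o2 = 1/14.5 - 1/(31.333) = 0.03705 cm^-1, so d_i2 = 26.990 cm.

27.0 cm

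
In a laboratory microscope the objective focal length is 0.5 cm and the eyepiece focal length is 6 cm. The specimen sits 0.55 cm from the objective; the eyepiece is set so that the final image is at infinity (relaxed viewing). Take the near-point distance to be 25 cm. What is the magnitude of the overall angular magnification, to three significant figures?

Objective: 1/d_i = 1/f_obj - 1/d_o = 1/0.5 - 1/0.55 = 0.18182 cm^-1, so d_i = 5.500 cm.
m_obj = -d_i/d_o = -5.500/0.55 = -10.000.
Eyepiece angular magnification (image at infinity): M_eye = D/f_e = 25/6 = 4.167.
Overall M = m_obj x M_eye = (-10.000)(4.167) = -41.67.
|M| = 41.67.

41.7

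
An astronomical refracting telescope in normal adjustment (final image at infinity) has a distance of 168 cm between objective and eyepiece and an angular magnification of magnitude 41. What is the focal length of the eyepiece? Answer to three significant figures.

In normal adjustment the tube length equals f_obj + f_eye and |M| = f_obj/f_eye.
So f_obj = 41 f_eye and 41 f_eye + f_eye = 168 cm, giving f_eye = 168/42 = 4.000 cm and f_obj = 164.000 cm.

4.00 cm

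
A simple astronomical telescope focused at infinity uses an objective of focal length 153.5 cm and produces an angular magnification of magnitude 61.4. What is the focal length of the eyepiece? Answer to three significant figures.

|M| = f_obj/f_eye, so f_eye = f_obj/|M| = 153.5/61.4 = 2.500 cm.

2.50 cm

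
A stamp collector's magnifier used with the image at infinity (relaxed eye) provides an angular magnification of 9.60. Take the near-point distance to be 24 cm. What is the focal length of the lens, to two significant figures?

2.5 cm

For the image at infinity, M = D/f.
f = D/M = 24/9.6 = 2.500 cm.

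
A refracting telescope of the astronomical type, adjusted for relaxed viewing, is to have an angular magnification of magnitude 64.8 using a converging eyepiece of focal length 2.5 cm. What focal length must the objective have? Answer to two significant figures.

160 cm

|M| = f_obj/|f_eye|, so f_obj = |M| x |f_eye| = 64.8 x 2.5 = 162.000 cm.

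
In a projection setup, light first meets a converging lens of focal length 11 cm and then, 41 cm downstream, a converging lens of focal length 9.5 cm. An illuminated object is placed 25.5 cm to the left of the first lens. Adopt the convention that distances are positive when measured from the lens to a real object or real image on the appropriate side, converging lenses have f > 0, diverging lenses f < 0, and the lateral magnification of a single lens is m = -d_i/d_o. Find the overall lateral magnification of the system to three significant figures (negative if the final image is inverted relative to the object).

Lens 1: 1/d_i1 = 1/f_1 - 1/d_o1 = 1/11 - 1/25.5 = 0.05169 cm^-1, so d_i1 = 19.345 cm.
m_1 = -(19.345)/25.5 = -0.7586.
That image sits 21.655 cm in front of the second lens, so d_o2 = 21.655 cm.
Lens 2: 1/d_i2 = 1/f_2 - 1/d_o2 = 1/9.5 - 1/(21.655) = 0.05908 cm^-1, so d_i2 = 16.925 cm.
m_2 = -(16.925)/(21.655) = -0.7816.
The system's lateral magnification is m_1 m_2 = (-0.7586)(-0.7816) = 0.5929.

0.593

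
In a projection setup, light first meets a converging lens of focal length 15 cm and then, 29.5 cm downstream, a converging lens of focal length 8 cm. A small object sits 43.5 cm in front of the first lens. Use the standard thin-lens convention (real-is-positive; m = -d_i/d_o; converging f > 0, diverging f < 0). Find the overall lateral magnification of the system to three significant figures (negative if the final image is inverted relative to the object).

-3.02

First lens: d_i1 = 1/(1/15 - 1/43.5) = 22.895 cm.
m_1 = -(22.895)/43.5 = -0.5263.
The intermediate image is 22.895 cm to the right of lens 1, so d_o2 = L - d_i1 = 29.5 - 22.895 = 6.605 cm.
Second lens: d_i2 = 1/(1/8 - 1/(6.605)) = -37.887 cm.
m_2 = -(-37.887)/(6.605) = 5.7358.
Total m = m_1 x m_2 = (-0.5263)(5.7358) = -3.0189.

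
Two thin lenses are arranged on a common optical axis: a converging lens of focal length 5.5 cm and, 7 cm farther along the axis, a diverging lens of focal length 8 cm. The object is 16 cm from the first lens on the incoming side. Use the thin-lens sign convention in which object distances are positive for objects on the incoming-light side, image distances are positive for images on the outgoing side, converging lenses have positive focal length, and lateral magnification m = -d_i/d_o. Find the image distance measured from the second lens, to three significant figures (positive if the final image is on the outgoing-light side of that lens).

1.67 cm

Lens 1: 1/d_i1 = 1/f_1 - 1/d_o1 = 1/5.5 - 1/16 = 0.11932 cm^-1, so d_i1 = 8.381 cm.
Since 8.381 cm > 7 cm, the first image lies past the second lens and serves as a virtual object: d_o2 = L - d_i1 = -1.381 cm.
Lens 2: 1/d_i2 = 1/f_2 - 1/d_o2 = 1/(-8) - 1/(-1.381) = 0.59914 cm^-1, so d_i2 = 1.669 cm.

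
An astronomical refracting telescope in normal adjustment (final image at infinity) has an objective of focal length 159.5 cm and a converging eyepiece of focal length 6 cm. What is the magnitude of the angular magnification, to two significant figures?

27

|M| = f_obj/|f_eye| = 159.5/6 = 26.583.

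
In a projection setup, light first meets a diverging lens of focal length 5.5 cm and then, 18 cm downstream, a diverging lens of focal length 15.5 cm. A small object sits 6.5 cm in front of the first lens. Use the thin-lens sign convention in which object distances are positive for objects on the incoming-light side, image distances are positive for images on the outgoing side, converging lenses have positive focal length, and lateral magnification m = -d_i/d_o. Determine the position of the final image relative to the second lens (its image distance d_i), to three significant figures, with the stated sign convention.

First lens: d_i1 = 1/(1/(-5.5) - 1/6.5) = -2.979 cm.
The intermediate image is virtual, 2.979 cm to the left of lens 1, so d_o2 = L - d_i1 = 18 - (-2.979) = 20.979 cm.
Second lens: d_i2 = 1/(1/(-15.5) - 1/(20.979)) = -8.914 cm.

-8.91 cm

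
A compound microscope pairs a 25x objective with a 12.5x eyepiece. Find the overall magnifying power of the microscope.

312.5

The overall magnification of a compound microscope is the product of the objective and eyepiece magnifications:
M = M_obj x M_eye = 25 x 12.5 = 312.5.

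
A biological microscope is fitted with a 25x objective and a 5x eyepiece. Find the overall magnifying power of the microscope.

The overall magnification of a compound microscope is the product of the objective and eyepiece magnifications:
M = M_obj x M_eye = 25 x 5 = 125.

125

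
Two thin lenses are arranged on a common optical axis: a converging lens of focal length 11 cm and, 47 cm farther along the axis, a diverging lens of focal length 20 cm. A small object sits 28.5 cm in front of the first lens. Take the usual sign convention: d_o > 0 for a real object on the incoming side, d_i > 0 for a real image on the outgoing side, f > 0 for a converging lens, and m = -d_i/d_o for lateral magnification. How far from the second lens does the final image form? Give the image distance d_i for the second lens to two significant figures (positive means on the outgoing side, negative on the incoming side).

First lens: d_i1 = 1/(1/11 - 1/28.5) = 17.914 cm.
Object distance for lens 2: d_o2 = 47 - 17.914 = 29.086 cm.
Second lens: d_i2 = 1/(1/(-20) - 1/(29.086)) = -11.851 cm.

-12 cm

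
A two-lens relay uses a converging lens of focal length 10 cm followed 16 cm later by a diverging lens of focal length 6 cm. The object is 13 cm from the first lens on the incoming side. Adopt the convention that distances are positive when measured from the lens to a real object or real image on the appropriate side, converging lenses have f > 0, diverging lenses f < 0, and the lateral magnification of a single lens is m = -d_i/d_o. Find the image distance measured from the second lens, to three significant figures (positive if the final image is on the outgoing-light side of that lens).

-7.69 cm

First lens: d_i1 = 1/(1/10 - 1/13) = 43.333 cm.
Since 43.333 cm > 16 cm, the first image lies past the second lens and serves as a virtual object: d_o2 = L - d_i1 = -27.333 cm.
Second lens: d_i2 = 1/(1/(-6) - 1/(-27.333)) = -7.688 cm.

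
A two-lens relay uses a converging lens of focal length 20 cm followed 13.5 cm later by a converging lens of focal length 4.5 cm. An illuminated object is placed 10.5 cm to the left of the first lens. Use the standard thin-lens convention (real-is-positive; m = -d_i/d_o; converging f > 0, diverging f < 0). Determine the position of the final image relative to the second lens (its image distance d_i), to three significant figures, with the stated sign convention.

Applying the thin-lens equation to the first lens, 1/20 = 1/10.5 + 1/d_i1, which gives d_i1 = -22.105 cm.
The intermediate image is virtual, 22.105 cm to the left of lens 1, so d_o2 = L - d_i1 = 13.5 - (-22.105) = 35.605 cm.
Applying the thin-lens equation again with f_2 = 4.5 cm and d_o2 = 35.605 cm gives d_i2 = 5.151 cm.

5.15 cm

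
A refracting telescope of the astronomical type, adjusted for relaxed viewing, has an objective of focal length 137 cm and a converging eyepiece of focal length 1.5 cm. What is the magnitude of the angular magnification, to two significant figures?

|M| = f_obj/|f_eye| = 137/1.5 = 91.333.

91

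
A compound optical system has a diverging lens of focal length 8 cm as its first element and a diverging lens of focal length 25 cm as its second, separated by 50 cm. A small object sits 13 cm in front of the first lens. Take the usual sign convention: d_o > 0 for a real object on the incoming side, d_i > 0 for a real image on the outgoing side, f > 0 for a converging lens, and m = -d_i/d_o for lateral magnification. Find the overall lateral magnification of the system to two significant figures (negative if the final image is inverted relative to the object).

Applying the thin-lens equation to the first lens, 1/(-8) = 1/13 + 1/d_i1, which gives d_i1 = -4.952 cm.
Its lateral magnification is m_1 = -d_i1/d_o1 = -(-4.952)/13 = 0.3810.
The intermediate image is virtual, 4.952 cm to the left of lens 1, so d_o2 = L - d_i1 = 50 - (-4.952) = 54.952 cm.
Applying the thin-lens equation again with f_2 = -25 cm and d_o2 = 54.952 cm gives d_i2 = -17.183 cm.
m_2 = -(-17.183)/(54.952) = 0.3127.
Overall magnification: m = m_1 m_2 = 0.1191.

0.12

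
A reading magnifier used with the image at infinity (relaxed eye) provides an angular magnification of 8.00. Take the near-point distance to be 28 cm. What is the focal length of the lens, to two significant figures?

For the image at infinity, M = D/f.
f = D/M = 28/8.0 = 3.500 cm.

3.5 cm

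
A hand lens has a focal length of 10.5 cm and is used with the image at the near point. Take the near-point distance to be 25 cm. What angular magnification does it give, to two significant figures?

M = 1 + D/f = 1 + 25/10.5 = 3.381.

3.4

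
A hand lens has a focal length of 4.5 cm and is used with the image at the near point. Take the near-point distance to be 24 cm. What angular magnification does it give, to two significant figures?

M = 1 + D/f = 1 + 24/4.5 = 6.333.

6.3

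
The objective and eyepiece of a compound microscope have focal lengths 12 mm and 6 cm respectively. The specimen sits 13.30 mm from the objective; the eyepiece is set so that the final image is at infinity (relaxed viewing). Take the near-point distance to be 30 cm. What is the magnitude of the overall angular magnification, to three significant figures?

Convert to cm: f_obj = 12 mm = 1.2 cm; d_o = 13.30 mm = 1.33 cm.
Objective: 1/d_i = 1/f_obj - 1/d_o = 1/1.2 - 1/1.33 = 0.08145 cm^-1, so d_i = 12.277 cm.
m_obj = -d_i/d_o = -12.277/1.33 = -9.231.
Eyepiece angular magnification (image at infinity): M_eye = D/f_e = 30/6 = 5.000.
Overall M = m_obj x M_eye = (-9.231)(5.000) = -46.15.
|M| = 46.15.

46.2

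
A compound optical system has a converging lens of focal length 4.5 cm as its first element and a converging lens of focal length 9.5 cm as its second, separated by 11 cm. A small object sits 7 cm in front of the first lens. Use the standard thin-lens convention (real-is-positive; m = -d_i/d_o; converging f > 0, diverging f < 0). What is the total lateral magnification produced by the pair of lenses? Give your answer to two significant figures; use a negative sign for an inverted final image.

-1.5

Applying the thin-lens equation to the first lens, 1/4.5 = 1/7 + 1/d_i1, which gives d_i1 = 12.600 cm.
Its lateral magnification is m_1 = -d_i1/d_o1 = -(12.600)/7 = -1.8000.
Since 12.600 cm > 11 cm, the first image lies past the second lens and serves as a virtual object: d_o2 = L - d_i1 = -1.600 cm.
Applying the thin-lens equation again with f_2 = 9.5 cm and d_o2 = -1.600 cm gives d_i2 = 1.369 cm.
m_2 = -(1.369)/(-1.600) = 0.8559.
Overall magnification: m = m_1 m_2 = -1.5405.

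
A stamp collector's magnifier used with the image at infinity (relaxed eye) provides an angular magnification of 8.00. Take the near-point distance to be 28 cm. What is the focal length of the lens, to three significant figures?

3.50 cm

For the image at infinity, M = D/f.
f = D/M = 28/8.0 = 3.500 cm.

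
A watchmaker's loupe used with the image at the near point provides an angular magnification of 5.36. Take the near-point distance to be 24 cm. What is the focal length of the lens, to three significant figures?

5.50 cm

For the image at the near point, M = 1 + D/f.
f = D/(M - 1) = 24/(5.36 - 1) = 5.505 cm.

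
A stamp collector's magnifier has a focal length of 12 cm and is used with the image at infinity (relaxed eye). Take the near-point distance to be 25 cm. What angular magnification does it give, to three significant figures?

2.08

M = D/f = 25/12 = 2.083.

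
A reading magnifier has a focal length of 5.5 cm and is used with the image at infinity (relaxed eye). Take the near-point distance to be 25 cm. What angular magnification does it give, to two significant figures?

M = D/f = 25/5.5 = 4.545.

4.5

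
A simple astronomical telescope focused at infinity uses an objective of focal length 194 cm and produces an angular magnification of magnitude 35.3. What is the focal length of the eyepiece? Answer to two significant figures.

|M| = f_obj/f_eye, so f_eye = f_obj/|M| = 194/35.3 = 5.496 cm.

5.5 cm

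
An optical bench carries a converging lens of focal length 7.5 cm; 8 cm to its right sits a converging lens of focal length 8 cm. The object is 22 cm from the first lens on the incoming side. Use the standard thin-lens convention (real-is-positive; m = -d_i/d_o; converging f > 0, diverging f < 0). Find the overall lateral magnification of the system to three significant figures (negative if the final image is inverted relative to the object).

Applying the thin-lens equation to the first lens, 1/7.5 = 1/22 + 1/d_i1, which gives d_i1 = 11.379 cm.
Its lateral magnification is m_1 = -d_i1/d_o1 = -(11.379)/22 = -0.5172.
This image would form 11.379 cm past lens 1, i.e. 3.379 cm beyond lens 2, so it is a virtual object for lens 2: d_o2 = 8 - 11.379 = -3.379 cm.
Applying the thin-lens equation again with f_2 = 8 cm and d_o2 = -3.379 cm gives d_i2 = 2.376 cm.
m_2 = -(2.376)/(-3.379) = 0.7030.
Total m = m_1 x m_2 = (-0.5172)(0.7030) = -0.3636.

-0.364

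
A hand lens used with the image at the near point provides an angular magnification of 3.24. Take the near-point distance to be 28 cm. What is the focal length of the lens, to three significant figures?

For the image at the near point, M = 1 + D/f.
f = D/(M - 1) = 28/(3.24 - 1) = 12.500 cm.

12.5 cm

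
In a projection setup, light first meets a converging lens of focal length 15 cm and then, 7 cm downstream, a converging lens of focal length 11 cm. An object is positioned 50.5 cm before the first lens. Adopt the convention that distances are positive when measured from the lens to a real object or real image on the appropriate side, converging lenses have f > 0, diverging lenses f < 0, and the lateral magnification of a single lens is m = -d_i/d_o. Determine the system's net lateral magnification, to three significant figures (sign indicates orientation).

Applying the thin-lens equation to the first lens, 1/15 = 1/50.5 + 1/d_i1, which gives d_i1 = 21.338 cm.
Its lateral magnification is m_1 = -d_i1/d_o1 = -(21.338)/50.5 = -0.4225.
This image would form 21.338 cm past lens 1, i.e. 14.338 cm beyond lens 2, so it is a virtual object for lens 2: d_o2 = 7 - 21.338 = -14.338 cm.
Applying the thin-lens equation again with f_2 = 11 cm and d_o2 = -14.338 cm gives d_i2 = 6.225 cm.
m_2 = -(6.225)/(-14.338) = 0.4341.
Overall magnification: m = m_1 m_2 = -0.1834.

-0.183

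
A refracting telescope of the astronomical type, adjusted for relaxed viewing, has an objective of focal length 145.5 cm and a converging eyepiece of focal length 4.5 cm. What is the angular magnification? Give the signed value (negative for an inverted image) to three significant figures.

M = -f_obj/f_eye = -145.5/(4.5) = -32.333.

-32.3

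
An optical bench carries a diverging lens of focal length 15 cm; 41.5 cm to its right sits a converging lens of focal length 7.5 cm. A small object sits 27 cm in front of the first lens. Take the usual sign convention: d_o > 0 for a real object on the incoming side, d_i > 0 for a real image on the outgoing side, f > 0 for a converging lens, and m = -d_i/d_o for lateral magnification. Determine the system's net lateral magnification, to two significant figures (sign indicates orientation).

-0.061

Lens 1: 1/d_i1 = 1/f_1 - 1/d_o1 = 1/(-15) - 1/27 = -0.10370 cm^-1, so d_i1 = -9.643 cm.
m_1 = -(-9.643)/27 = 0.3571.
With d_i1 < 0 the first image is virtual and lies on the object side; the object distance for lens 2 is d_o2 = 41.5 - (-9.643) = 51.143 cm.
Lens 2: 1/d_i2 = 1/f_2 - 1/d_o2 = 1/7.5 - 1/(51.143) = 0.11378 cm^-1, so d_i2 = 8.789 cm.
m_2 = -(8.789)/(51.143) = -0.1718.
The system's lateral magnification is m_1 m_2 = (0.3571)(-0.1718) = -0.0614.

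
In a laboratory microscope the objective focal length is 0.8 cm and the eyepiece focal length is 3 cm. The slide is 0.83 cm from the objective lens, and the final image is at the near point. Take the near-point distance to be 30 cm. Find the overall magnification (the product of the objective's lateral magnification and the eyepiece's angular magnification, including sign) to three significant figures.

Objective: 1/d_i = 1/f_obj - 1/d_o = 1/0.8 - 1/0.83 = 0.04518 cm^-1, so d_i = 22.133 cm.
m_obj = -d_i/d_o = -22.133/0.83 = -26.667.
Eyepiece angular magnification (image at near point): M_eye = 1 + D/f_e = 1 + 30/3 = 11.000.
Overall M = m_obj x M_eye = (-26.667)(11.000) = -293.33.

-293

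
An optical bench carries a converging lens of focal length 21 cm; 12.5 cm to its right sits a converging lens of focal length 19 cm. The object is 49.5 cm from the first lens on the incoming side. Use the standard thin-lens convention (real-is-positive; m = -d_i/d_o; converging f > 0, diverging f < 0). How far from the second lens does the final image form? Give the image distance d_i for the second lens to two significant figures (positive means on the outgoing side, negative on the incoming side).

11 cm

First lens: d_i1 = 1/(1/21 - 1/49.5) = 36.474 cm.
This image would form 36.474 cm past lens 1, i.e. 23.974 cm beyond lens 2, so it is a virtual object for lens 2: d_o2 = 12.5 - 36.474 = -23.974 cm.
Second lens: d_i2 = 1/(1/19 - 1/(-23.974)) = 10.600 cm.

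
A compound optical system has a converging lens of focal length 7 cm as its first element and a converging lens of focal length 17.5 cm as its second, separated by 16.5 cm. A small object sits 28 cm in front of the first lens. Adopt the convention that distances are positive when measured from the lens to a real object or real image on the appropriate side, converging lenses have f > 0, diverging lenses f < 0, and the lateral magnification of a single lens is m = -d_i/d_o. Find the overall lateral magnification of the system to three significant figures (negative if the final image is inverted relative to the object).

Lens 1: 1/d_i1 = 1/f_1 - 1/d_o1 = 1/7 - 1/28 = 0.10714 cm^-1, so d_i1 = 9.333 cm.
m_1 = -(9.333)/28 = -0.3333.
That image sits 7.167 cm in front of the second lens, so d_o2 = 7.167 cm.
Lens 2: 1/d_i2 = 1/f_2 - 1/d_o2 = 1/17.5 - 1/(7.167) = -0.08239 cm^-1, so d_i2 = -12.137 cm.
m_2 = -(-12.137)/(7.167) = 1.6935.
Total m = m_1 x m_2 = (-0.3333)(1.6935) = -0.5645.

-0.565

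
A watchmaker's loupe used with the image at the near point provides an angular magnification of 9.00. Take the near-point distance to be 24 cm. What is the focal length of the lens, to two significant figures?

3.0 cm

For the image at the near point, M = 1 + D/f.
f = D/(M - 1) = 24/(9.0 - 1) = 3.000 cm.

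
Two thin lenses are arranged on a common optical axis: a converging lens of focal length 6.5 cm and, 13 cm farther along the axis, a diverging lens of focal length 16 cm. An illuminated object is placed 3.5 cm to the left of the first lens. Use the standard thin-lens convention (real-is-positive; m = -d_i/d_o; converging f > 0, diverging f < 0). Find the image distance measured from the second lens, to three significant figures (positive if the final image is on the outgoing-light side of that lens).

-9.00 cm

Applying the thin-lens equation to the first lens, 1/6.5 = 1/3.5 + 1/d_i1, which gives d_i1 = -7.583 cm.
The intermediate image is virtual, 7.583 cm to the left of lens 1, so d_o2 = L - d_i1 = 13 - (-7.583) = 20.583 cm.
Applying the thin-lens equation again with f_2 = -16 cm and d_o2 = 20.583 cm gives d_i2 = -9.002 cm.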